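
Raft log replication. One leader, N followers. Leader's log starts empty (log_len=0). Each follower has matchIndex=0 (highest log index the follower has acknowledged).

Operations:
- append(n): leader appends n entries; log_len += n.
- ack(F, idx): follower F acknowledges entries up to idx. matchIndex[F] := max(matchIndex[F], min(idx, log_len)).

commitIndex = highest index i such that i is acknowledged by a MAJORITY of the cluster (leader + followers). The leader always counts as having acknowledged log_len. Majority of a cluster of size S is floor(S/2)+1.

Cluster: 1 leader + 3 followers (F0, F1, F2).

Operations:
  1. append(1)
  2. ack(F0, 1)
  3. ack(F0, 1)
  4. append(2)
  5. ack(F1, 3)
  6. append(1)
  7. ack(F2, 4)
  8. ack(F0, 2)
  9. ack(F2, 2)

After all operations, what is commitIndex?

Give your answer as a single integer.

Answer: 3

Derivation:
Op 1: append 1 -> log_len=1
Op 2: F0 acks idx 1 -> match: F0=1 F1=0 F2=0; commitIndex=0
Op 3: F0 acks idx 1 -> match: F0=1 F1=0 F2=0; commitIndex=0
Op 4: append 2 -> log_len=3
Op 5: F1 acks idx 3 -> match: F0=1 F1=3 F2=0; commitIndex=1
Op 6: append 1 -> log_len=4
Op 7: F2 acks idx 4 -> match: F0=1 F1=3 F2=4; commitIndex=3
Op 8: F0 acks idx 2 -> match: F0=2 F1=3 F2=4; commitIndex=3
Op 9: F2 acks idx 2 -> match: F0=2 F1=3 F2=4; commitIndex=3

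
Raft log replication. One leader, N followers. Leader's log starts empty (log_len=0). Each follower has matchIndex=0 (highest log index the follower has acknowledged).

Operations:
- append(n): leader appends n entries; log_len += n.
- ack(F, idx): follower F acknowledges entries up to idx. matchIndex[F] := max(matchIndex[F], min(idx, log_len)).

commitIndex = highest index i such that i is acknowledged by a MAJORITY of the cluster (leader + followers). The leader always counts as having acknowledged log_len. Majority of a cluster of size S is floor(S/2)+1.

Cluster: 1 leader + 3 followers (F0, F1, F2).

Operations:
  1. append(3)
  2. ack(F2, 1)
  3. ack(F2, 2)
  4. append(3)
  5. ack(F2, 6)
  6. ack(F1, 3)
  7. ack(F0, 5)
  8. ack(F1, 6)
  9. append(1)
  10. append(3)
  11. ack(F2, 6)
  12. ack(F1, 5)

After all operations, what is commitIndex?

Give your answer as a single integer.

Answer: 6

Derivation:
Op 1: append 3 -> log_len=3
Op 2: F2 acks idx 1 -> match: F0=0 F1=0 F2=1; commitIndex=0
Op 3: F2 acks idx 2 -> match: F0=0 F1=0 F2=2; commitIndex=0
Op 4: append 3 -> log_len=6
Op 5: F2 acks idx 6 -> match: F0=0 F1=0 F2=6; commitIndex=0
Op 6: F1 acks idx 3 -> match: F0=0 F1=3 F2=6; commitIndex=3
Op 7: F0 acks idx 5 -> match: F0=5 F1=3 F2=6; commitIndex=5
Op 8: F1 acks idx 6 -> match: F0=5 F1=6 F2=6; commitIndex=6
Op 9: append 1 -> log_len=7
Op 10: append 3 -> log_len=10
Op 11: F2 acks idx 6 -> match: F0=5 F1=6 F2=6; commitIndex=6
Op 12: F1 acks idx 5 -> match: F0=5 F1=6 F2=6; commitIndex=6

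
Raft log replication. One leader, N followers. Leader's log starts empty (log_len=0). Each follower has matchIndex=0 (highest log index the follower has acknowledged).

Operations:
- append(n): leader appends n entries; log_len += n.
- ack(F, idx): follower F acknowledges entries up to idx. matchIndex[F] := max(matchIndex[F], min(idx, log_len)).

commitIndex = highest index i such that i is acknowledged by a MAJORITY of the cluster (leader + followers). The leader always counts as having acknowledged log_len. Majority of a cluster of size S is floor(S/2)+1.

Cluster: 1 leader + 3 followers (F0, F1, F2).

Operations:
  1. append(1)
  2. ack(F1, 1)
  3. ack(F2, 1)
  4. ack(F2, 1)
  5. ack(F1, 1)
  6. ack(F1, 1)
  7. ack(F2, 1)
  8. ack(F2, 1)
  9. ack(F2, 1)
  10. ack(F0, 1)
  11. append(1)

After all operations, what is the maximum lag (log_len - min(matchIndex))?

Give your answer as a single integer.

Op 1: append 1 -> log_len=1
Op 2: F1 acks idx 1 -> match: F0=0 F1=1 F2=0; commitIndex=0
Op 3: F2 acks idx 1 -> match: F0=0 F1=1 F2=1; commitIndex=1
Op 4: F2 acks idx 1 -> match: F0=0 F1=1 F2=1; commitIndex=1
Op 5: F1 acks idx 1 -> match: F0=0 F1=1 F2=1; commitIndex=1
Op 6: F1 acks idx 1 -> match: F0=0 F1=1 F2=1; commitIndex=1
Op 7: F2 acks idx 1 -> match: F0=0 F1=1 F2=1; commitIndex=1
Op 8: F2 acks idx 1 -> match: F0=0 F1=1 F2=1; commitIndex=1
Op 9: F2 acks idx 1 -> match: F0=0 F1=1 F2=1; commitIndex=1
Op 10: F0 acks idx 1 -> match: F0=1 F1=1 F2=1; commitIndex=1
Op 11: append 1 -> log_len=2

Answer: 1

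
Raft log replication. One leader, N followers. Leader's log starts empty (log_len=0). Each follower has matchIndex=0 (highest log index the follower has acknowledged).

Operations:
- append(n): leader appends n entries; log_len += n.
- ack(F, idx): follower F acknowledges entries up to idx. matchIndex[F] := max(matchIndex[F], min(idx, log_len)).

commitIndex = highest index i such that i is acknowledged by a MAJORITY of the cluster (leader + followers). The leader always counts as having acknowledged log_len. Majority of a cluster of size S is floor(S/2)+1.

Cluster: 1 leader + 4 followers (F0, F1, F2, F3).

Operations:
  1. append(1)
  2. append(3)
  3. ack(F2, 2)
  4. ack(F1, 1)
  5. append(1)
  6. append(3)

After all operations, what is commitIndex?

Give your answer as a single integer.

Answer: 1

Derivation:
Op 1: append 1 -> log_len=1
Op 2: append 3 -> log_len=4
Op 3: F2 acks idx 2 -> match: F0=0 F1=0 F2=2 F3=0; commitIndex=0
Op 4: F1 acks idx 1 -> match: F0=0 F1=1 F2=2 F3=0; commitIndex=1
Op 5: append 1 -> log_len=5
Op 6: append 3 -> log_len=8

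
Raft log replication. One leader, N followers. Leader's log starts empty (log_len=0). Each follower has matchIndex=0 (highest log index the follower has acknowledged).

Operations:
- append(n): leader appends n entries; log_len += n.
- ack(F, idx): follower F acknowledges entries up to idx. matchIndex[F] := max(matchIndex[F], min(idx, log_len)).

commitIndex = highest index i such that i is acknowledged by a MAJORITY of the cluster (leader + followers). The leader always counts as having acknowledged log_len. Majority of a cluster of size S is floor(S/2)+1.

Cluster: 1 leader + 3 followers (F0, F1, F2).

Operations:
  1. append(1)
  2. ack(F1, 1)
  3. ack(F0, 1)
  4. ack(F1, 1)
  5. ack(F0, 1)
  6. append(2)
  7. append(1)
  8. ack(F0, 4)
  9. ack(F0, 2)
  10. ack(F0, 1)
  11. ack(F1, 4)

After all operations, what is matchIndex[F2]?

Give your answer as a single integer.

Answer: 0

Derivation:
Op 1: append 1 -> log_len=1
Op 2: F1 acks idx 1 -> match: F0=0 F1=1 F2=0; commitIndex=0
Op 3: F0 acks idx 1 -> match: F0=1 F1=1 F2=0; commitIndex=1
Op 4: F1 acks idx 1 -> match: F0=1 F1=1 F2=0; commitIndex=1
Op 5: F0 acks idx 1 -> match: F0=1 F1=1 F2=0; commitIndex=1
Op 6: append 2 -> log_len=3
Op 7: append 1 -> log_len=4
Op 8: F0 acks idx 4 -> match: F0=4 F1=1 F2=0; commitIndex=1
Op 9: F0 acks idx 2 -> match: F0=4 F1=1 F2=0; commitIndex=1
Op 10: F0 acks idx 1 -> match: F0=4 F1=1 F2=0; commitIndex=1
Op 11: F1 acks idx 4 -> match: F0=4 F1=4 F2=0; commitIndex=4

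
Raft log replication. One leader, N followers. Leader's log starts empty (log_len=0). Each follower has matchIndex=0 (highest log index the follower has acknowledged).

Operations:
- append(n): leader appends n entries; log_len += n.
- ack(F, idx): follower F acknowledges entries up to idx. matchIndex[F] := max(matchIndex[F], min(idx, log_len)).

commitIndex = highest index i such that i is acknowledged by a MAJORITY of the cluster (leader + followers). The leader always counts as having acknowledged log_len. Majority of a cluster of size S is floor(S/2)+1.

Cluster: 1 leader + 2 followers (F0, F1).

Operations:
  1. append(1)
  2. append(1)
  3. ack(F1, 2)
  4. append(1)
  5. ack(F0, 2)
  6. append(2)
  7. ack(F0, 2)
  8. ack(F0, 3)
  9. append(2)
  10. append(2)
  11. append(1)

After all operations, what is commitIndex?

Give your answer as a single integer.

Op 1: append 1 -> log_len=1
Op 2: append 1 -> log_len=2
Op 3: F1 acks idx 2 -> match: F0=0 F1=2; commitIndex=2
Op 4: append 1 -> log_len=3
Op 5: F0 acks idx 2 -> match: F0=2 F1=2; commitIndex=2
Op 6: append 2 -> log_len=5
Op 7: F0 acks idx 2 -> match: F0=2 F1=2; commitIndex=2
Op 8: F0 acks idx 3 -> match: F0=3 F1=2; commitIndex=3
Op 9: append 2 -> log_len=7
Op 10: append 2 -> log_len=9
Op 11: append 1 -> log_len=10

Answer: 3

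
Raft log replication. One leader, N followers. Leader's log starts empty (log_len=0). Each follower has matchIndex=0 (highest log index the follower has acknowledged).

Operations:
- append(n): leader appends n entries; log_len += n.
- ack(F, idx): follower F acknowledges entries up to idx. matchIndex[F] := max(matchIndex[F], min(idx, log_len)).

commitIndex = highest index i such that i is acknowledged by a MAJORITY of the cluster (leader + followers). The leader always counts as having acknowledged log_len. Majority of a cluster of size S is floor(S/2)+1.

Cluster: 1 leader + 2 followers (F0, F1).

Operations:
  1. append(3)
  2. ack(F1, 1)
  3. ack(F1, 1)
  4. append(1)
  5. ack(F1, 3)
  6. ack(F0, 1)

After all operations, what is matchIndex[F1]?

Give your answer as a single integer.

Answer: 3

Derivation:
Op 1: append 3 -> log_len=3
Op 2: F1 acks idx 1 -> match: F0=0 F1=1; commitIndex=1
Op 3: F1 acks idx 1 -> match: F0=0 F1=1; commitIndex=1
Op 4: append 1 -> log_len=4
Op 5: F1 acks idx 3 -> match: F0=0 F1=3; commitIndex=3
Op 6: F0 acks idx 1 -> match: F0=1 F1=3; commitIndex=3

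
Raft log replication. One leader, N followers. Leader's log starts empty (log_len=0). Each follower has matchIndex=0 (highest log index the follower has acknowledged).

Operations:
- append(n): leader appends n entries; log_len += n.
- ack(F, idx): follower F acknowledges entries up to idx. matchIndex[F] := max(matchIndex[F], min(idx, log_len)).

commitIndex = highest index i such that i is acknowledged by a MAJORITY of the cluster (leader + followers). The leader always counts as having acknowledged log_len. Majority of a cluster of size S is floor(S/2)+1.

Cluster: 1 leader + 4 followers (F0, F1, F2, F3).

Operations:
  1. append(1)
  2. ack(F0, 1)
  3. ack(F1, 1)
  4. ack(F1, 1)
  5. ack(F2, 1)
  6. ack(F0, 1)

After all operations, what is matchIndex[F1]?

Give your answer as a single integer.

Answer: 1

Derivation:
Op 1: append 1 -> log_len=1
Op 2: F0 acks idx 1 -> match: F0=1 F1=0 F2=0 F3=0; commitIndex=0
Op 3: F1 acks idx 1 -> match: F0=1 F1=1 F2=0 F3=0; commitIndex=1
Op 4: F1 acks idx 1 -> match: F0=1 F1=1 F2=0 F3=0; commitIndex=1
Op 5: F2 acks idx 1 -> match: F0=1 F1=1 F2=1 F3=0; commitIndex=1
Op 6: F0 acks idx 1 -> match: F0=1 F1=1 F2=1 F3=0; commitIndex=1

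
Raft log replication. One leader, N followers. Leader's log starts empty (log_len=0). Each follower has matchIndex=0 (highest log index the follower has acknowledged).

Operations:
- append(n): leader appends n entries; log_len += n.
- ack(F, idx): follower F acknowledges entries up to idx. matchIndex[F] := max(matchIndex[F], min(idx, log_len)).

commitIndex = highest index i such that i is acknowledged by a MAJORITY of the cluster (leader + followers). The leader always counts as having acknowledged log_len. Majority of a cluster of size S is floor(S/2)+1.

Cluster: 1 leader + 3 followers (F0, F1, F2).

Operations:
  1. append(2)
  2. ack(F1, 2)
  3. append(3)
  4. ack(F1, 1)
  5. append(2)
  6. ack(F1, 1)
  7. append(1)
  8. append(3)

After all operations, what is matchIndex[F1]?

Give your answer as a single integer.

Answer: 2

Derivation:
Op 1: append 2 -> log_len=2
Op 2: F1 acks idx 2 -> match: F0=0 F1=2 F2=0; commitIndex=0
Op 3: append 3 -> log_len=5
Op 4: F1 acks idx 1 -> match: F0=0 F1=2 F2=0; commitIndex=0
Op 5: append 2 -> log_len=7
Op 6: F1 acks idx 1 -> match: F0=0 F1=2 F2=0; commitIndex=0
Op 7: append 1 -> log_len=8
Op 8: append 3 -> log_len=11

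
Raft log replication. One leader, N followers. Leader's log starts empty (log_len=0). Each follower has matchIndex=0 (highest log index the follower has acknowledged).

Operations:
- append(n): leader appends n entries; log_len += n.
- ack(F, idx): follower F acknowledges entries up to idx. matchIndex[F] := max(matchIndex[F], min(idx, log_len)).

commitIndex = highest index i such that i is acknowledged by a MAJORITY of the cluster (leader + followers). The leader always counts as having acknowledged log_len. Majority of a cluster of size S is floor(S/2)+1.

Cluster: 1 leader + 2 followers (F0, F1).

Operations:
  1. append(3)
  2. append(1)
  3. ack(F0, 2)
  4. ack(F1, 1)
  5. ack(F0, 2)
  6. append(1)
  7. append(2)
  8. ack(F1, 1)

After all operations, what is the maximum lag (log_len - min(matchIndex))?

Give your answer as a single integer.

Answer: 6

Derivation:
Op 1: append 3 -> log_len=3
Op 2: append 1 -> log_len=4
Op 3: F0 acks idx 2 -> match: F0=2 F1=0; commitIndex=2
Op 4: F1 acks idx 1 -> match: F0=2 F1=1; commitIndex=2
Op 5: F0 acks idx 2 -> match: F0=2 F1=1; commitIndex=2
Op 6: append 1 -> log_len=5
Op 7: append 2 -> log_len=7
Op 8: F1 acks idx 1 -> match: F0=2 F1=1; commitIndex=2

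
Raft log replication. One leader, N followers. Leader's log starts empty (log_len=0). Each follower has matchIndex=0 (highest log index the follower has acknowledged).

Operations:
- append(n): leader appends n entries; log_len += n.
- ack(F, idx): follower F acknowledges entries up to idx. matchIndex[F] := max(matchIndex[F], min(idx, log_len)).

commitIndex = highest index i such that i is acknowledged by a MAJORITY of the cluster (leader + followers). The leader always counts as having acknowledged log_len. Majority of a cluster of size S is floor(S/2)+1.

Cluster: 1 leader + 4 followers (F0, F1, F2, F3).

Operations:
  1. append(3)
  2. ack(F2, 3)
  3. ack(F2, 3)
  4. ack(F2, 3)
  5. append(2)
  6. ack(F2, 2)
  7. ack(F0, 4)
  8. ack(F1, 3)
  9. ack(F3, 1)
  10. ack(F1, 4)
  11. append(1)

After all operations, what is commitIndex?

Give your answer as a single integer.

Answer: 4

Derivation:
Op 1: append 3 -> log_len=3
Op 2: F2 acks idx 3 -> match: F0=0 F1=0 F2=3 F3=0; commitIndex=0
Op 3: F2 acks idx 3 -> match: F0=0 F1=0 F2=3 F3=0; commitIndex=0
Op 4: F2 acks idx 3 -> match: F0=0 F1=0 F2=3 F3=0; commitIndex=0
Op 5: append 2 -> log_len=5
Op 6: F2 acks idx 2 -> match: F0=0 F1=0 F2=3 F3=0; commitIndex=0
Op 7: F0 acks idx 4 -> match: F0=4 F1=0 F2=3 F3=0; commitIndex=3
Op 8: F1 acks idx 3 -> match: F0=4 F1=3 F2=3 F3=0; commitIndex=3
Op 9: F3 acks idx 1 -> match: F0=4 F1=3 F2=3 F3=1; commitIndex=3
Op 10: F1 acks idx 4 -> match: F0=4 F1=4 F2=3 F3=1; commitIndex=4
Op 11: append 1 -> log_len=6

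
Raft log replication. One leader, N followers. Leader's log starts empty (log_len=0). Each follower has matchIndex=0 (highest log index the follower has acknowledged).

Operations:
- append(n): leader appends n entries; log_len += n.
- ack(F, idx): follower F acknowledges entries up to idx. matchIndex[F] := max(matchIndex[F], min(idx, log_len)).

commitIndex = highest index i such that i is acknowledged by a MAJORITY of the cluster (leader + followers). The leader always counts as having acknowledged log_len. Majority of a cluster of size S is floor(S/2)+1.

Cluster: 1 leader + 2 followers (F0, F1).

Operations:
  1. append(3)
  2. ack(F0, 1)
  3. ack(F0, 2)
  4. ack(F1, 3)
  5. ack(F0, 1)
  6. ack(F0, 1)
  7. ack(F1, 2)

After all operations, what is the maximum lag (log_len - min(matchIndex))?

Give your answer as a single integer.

Op 1: append 3 -> log_len=3
Op 2: F0 acks idx 1 -> match: F0=1 F1=0; commitIndex=1
Op 3: F0 acks idx 2 -> match: F0=2 F1=0; commitIndex=2
Op 4: F1 acks idx 3 -> match: F0=2 F1=3; commitIndex=3
Op 5: F0 acks idx 1 -> match: F0=2 F1=3; commitIndex=3
Op 6: F0 acks idx 1 -> match: F0=2 F1=3; commitIndex=3
Op 7: F1 acks idx 2 -> match: F0=2 F1=3; commitIndex=3

Answer: 1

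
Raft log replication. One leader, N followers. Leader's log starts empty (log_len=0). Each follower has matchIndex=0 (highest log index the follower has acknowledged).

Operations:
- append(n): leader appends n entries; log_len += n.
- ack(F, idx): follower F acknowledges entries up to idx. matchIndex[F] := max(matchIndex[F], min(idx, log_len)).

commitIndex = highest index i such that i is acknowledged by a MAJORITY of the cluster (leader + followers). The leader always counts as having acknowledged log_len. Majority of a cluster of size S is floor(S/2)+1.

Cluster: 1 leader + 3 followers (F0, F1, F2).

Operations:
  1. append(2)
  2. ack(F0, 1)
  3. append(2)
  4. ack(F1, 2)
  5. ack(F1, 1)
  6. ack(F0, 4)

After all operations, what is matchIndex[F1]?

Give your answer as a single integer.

Answer: 2

Derivation:
Op 1: append 2 -> log_len=2
Op 2: F0 acks idx 1 -> match: F0=1 F1=0 F2=0; commitIndex=0
Op 3: append 2 -> log_len=4
Op 4: F1 acks idx 2 -> match: F0=1 F1=2 F2=0; commitIndex=1
Op 5: F1 acks idx 1 -> match: F0=1 F1=2 F2=0; commitIndex=1
Op 6: F0 acks idx 4 -> match: F0=4 F1=2 F2=0; commitIndex=2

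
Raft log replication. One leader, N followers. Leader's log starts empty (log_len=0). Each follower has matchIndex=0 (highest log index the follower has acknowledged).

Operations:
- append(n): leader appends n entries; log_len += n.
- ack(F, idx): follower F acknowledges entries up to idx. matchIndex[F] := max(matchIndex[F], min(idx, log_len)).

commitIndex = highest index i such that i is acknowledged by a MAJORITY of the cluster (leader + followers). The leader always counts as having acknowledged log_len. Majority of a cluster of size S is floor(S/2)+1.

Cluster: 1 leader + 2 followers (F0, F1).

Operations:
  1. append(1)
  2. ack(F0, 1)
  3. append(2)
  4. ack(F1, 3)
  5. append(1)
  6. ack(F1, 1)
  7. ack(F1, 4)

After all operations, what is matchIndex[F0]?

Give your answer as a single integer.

Op 1: append 1 -> log_len=1
Op 2: F0 acks idx 1 -> match: F0=1 F1=0; commitIndex=1
Op 3: append 2 -> log_len=3
Op 4: F1 acks idx 3 -> match: F0=1 F1=3; commitIndex=3
Op 5: append 1 -> log_len=4
Op 6: F1 acks idx 1 -> match: F0=1 F1=3; commitIndex=3
Op 7: F1 acks idx 4 -> match: F0=1 F1=4; commitIndex=4

Answer: 1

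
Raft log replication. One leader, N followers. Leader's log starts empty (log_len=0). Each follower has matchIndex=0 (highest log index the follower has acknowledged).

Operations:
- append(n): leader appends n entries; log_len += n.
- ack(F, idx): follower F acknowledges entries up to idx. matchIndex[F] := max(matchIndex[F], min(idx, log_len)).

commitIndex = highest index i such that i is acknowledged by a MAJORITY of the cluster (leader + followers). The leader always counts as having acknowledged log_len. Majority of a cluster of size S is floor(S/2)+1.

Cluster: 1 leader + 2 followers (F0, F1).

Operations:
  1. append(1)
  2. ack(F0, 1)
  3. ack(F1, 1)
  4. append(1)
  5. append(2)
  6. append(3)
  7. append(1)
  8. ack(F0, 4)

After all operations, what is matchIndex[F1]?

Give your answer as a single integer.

Op 1: append 1 -> log_len=1
Op 2: F0 acks idx 1 -> match: F0=1 F1=0; commitIndex=1
Op 3: F1 acks idx 1 -> match: F0=1 F1=1; commitIndex=1
Op 4: append 1 -> log_len=2
Op 5: append 2 -> log_len=4
Op 6: append 3 -> log_len=7
Op 7: append 1 -> log_len=8
Op 8: F0 acks idx 4 -> match: F0=4 F1=1; commitIndex=4

Answer: 1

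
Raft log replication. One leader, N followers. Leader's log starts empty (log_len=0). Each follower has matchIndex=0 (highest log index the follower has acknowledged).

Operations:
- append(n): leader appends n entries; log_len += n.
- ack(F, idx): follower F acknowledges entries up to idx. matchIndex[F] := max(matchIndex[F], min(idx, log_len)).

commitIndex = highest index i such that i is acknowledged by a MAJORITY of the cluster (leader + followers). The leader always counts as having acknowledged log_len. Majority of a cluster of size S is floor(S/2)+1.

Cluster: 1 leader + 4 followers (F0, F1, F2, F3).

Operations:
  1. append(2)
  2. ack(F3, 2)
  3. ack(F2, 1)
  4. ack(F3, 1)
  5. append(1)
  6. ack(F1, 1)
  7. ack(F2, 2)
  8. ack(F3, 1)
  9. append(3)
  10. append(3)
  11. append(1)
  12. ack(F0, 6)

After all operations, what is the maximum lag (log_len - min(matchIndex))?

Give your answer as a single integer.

Answer: 9

Derivation:
Op 1: append 2 -> log_len=2
Op 2: F3 acks idx 2 -> match: F0=0 F1=0 F2=0 F3=2; commitIndex=0
Op 3: F2 acks idx 1 -> match: F0=0 F1=0 F2=1 F3=2; commitIndex=1
Op 4: F3 acks idx 1 -> match: F0=0 F1=0 F2=1 F3=2; commitIndex=1
Op 5: append 1 -> log_len=3
Op 6: F1 acks idx 1 -> match: F0=0 F1=1 F2=1 F3=2; commitIndex=1
Op 7: F2 acks idx 2 -> match: F0=0 F1=1 F2=2 F3=2; commitIndex=2
Op 8: F3 acks idx 1 -> match: F0=0 F1=1 F2=2 F3=2; commitIndex=2
Op 9: append 3 -> log_len=6
Op 10: append 3 -> log_len=9
Op 11: append 1 -> log_len=10
Op 12: F0 acks idx 6 -> match: F0=6 F1=1 F2=2 F3=2; commitIndex=2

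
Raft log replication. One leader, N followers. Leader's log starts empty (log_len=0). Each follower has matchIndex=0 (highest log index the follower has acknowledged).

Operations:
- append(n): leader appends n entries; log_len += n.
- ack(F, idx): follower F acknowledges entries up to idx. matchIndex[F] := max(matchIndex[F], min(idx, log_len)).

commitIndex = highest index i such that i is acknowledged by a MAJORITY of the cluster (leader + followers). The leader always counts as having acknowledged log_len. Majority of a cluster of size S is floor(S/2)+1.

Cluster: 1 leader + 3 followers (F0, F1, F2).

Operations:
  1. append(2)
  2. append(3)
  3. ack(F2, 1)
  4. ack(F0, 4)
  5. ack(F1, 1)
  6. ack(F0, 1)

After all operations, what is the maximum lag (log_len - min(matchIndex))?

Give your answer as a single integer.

Op 1: append 2 -> log_len=2
Op 2: append 3 -> log_len=5
Op 3: F2 acks idx 1 -> match: F0=0 F1=0 F2=1; commitIndex=0
Op 4: F0 acks idx 4 -> match: F0=4 F1=0 F2=1; commitIndex=1
Op 5: F1 acks idx 1 -> match: F0=4 F1=1 F2=1; commitIndex=1
Op 6: F0 acks idx 1 -> match: F0=4 F1=1 F2=1; commitIndex=1

Answer: 4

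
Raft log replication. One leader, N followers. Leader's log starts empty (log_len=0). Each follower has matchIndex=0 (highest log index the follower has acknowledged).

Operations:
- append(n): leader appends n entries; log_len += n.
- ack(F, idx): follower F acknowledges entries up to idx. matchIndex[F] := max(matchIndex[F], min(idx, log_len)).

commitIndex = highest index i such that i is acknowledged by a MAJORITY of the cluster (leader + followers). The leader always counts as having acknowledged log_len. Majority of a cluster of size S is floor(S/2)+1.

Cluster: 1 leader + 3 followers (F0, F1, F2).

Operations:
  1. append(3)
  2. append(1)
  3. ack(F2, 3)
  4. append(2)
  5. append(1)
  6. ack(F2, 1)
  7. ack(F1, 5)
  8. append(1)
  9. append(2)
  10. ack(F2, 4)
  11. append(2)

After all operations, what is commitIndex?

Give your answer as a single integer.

Answer: 4

Derivation:
Op 1: append 3 -> log_len=3
Op 2: append 1 -> log_len=4
Op 3: F2 acks idx 3 -> match: F0=0 F1=0 F2=3; commitIndex=0
Op 4: append 2 -> log_len=6
Op 5: append 1 -> log_len=7
Op 6: F2 acks idx 1 -> match: F0=0 F1=0 F2=3; commitIndex=0
Op 7: F1 acks idx 5 -> match: F0=0 F1=5 F2=3; commitIndex=3
Op 8: append 1 -> log_len=8
Op 9: append 2 -> log_len=10
Op 10: F2 acks idx 4 -> match: F0=0 F1=5 F2=4; commitIndex=4
Op 11: append 2 -> log_len=12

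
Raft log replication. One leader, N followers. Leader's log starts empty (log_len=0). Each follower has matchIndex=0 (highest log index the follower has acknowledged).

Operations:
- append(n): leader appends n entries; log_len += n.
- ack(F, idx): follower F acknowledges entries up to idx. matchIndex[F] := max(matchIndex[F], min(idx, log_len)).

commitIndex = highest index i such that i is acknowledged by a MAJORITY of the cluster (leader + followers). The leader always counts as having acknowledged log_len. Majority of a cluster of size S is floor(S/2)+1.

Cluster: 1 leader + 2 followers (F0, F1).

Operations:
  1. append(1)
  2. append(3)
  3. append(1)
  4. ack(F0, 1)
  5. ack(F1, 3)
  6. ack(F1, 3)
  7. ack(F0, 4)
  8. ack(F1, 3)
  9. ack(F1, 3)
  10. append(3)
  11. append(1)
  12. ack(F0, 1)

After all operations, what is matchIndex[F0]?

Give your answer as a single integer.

Op 1: append 1 -> log_len=1
Op 2: append 3 -> log_len=4
Op 3: append 1 -> log_len=5
Op 4: F0 acks idx 1 -> match: F0=1 F1=0; commitIndex=1
Op 5: F1 acks idx 3 -> match: F0=1 F1=3; commitIndex=3
Op 6: F1 acks idx 3 -> match: F0=1 F1=3; commitIndex=3
Op 7: F0 acks idx 4 -> match: F0=4 F1=3; commitIndex=4
Op 8: F1 acks idx 3 -> match: F0=4 F1=3; commitIndex=4
Op 9: F1 acks idx 3 -> match: F0=4 F1=3; commitIndex=4
Op 10: append 3 -> log_len=8
Op 11: append 1 -> log_len=9
Op 12: F0 acks idx 1 -> match: F0=4 F1=3; commitIndex=4

Answer: 4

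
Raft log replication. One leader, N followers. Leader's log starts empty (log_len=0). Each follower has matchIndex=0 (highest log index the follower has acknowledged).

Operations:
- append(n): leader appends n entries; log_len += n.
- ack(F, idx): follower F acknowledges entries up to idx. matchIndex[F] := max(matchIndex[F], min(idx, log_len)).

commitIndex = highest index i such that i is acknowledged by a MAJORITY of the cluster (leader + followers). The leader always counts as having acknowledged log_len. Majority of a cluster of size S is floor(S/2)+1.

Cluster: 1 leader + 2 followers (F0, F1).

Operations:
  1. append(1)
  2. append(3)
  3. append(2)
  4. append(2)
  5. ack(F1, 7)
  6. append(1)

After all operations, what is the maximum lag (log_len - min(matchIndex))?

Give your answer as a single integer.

Answer: 9

Derivation:
Op 1: append 1 -> log_len=1
Op 2: append 3 -> log_len=4
Op 3: append 2 -> log_len=6
Op 4: append 2 -> log_len=8
Op 5: F1 acks idx 7 -> match: F0=0 F1=7; commitIndex=7
Op 6: append 1 -> log_len=9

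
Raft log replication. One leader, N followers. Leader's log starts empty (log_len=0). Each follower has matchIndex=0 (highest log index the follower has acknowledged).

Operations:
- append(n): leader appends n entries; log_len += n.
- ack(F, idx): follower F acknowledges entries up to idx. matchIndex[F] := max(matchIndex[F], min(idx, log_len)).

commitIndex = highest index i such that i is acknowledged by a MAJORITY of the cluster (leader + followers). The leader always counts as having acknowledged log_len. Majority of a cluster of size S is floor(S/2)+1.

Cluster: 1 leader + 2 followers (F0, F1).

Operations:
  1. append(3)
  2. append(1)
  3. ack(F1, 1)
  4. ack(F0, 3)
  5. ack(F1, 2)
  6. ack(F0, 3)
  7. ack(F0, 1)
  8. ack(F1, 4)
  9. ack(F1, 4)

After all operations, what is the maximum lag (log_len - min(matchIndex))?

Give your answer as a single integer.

Answer: 1

Derivation:
Op 1: append 3 -> log_len=3
Op 2: append 1 -> log_len=4
Op 3: F1 acks idx 1 -> match: F0=0 F1=1; commitIndex=1
Op 4: F0 acks idx 3 -> match: F0=3 F1=1; commitIndex=3
Op 5: F1 acks idx 2 -> match: F0=3 F1=2; commitIndex=3
Op 6: F0 acks idx 3 -> match: F0=3 F1=2; commitIndex=3
Op 7: F0 acks idx 1 -> match: F0=3 F1=2; commitIndex=3
Op 8: F1 acks idx 4 -> match: F0=3 F1=4; commitIndex=4
Op 9: F1 acks idx 4 -> match: F0=3 F1=4; commitIndex=4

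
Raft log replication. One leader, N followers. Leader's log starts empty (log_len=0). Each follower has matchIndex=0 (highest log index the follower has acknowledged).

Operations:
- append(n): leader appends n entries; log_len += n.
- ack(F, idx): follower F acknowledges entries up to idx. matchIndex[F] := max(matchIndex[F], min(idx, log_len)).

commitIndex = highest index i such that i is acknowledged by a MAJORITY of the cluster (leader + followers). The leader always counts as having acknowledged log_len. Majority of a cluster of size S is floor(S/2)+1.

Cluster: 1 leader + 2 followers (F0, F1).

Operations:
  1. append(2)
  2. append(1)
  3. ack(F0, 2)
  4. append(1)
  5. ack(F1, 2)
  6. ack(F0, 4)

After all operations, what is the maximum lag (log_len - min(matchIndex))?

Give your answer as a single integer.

Op 1: append 2 -> log_len=2
Op 2: append 1 -> log_len=3
Op 3: F0 acks idx 2 -> match: F0=2 F1=0; commitIndex=2
Op 4: append 1 -> log_len=4
Op 5: F1 acks idx 2 -> match: F0=2 F1=2; commitIndex=2
Op 6: F0 acks idx 4 -> match: F0=4 F1=2; commitIndex=4

Answer: 2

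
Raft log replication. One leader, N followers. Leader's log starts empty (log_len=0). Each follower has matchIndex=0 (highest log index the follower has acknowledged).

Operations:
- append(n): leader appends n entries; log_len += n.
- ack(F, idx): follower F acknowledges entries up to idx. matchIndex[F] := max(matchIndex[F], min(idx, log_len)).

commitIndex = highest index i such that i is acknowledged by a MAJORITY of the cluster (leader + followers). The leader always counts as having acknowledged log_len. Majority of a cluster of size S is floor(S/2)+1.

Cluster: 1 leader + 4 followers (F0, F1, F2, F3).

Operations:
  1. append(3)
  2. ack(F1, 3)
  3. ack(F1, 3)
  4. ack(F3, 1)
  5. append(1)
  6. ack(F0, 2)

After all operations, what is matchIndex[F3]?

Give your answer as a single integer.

Op 1: append 3 -> log_len=3
Op 2: F1 acks idx 3 -> match: F0=0 F1=3 F2=0 F3=0; commitIndex=0
Op 3: F1 acks idx 3 -> match: F0=0 F1=3 F2=0 F3=0; commitIndex=0
Op 4: F3 acks idx 1 -> match: F0=0 F1=3 F2=0 F3=1; commitIndex=1
Op 5: append 1 -> log_len=4
Op 6: F0 acks idx 2 -> match: F0=2 F1=3 F2=0 F3=1; commitIndex=2

Answer: 1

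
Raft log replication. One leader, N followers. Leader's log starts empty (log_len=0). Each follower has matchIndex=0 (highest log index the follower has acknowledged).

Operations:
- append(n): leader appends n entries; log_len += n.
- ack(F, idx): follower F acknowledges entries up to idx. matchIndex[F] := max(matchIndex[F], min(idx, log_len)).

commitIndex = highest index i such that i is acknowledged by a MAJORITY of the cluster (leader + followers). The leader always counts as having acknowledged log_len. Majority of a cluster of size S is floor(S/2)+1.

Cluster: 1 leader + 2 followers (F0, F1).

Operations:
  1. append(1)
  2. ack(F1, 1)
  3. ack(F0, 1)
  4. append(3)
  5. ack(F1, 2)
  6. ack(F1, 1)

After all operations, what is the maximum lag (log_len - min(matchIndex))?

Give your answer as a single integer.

Answer: 3

Derivation:
Op 1: append 1 -> log_len=1
Op 2: F1 acks idx 1 -> match: F0=0 F1=1; commitIndex=1
Op 3: F0 acks idx 1 -> match: F0=1 F1=1; commitIndex=1
Op 4: append 3 -> log_len=4
Op 5: F1 acks idx 2 -> match: F0=1 F1=2; commitIndex=2
Op 6: F1 acks idx 1 -> match: F0=1 F1=2; commitIndex=2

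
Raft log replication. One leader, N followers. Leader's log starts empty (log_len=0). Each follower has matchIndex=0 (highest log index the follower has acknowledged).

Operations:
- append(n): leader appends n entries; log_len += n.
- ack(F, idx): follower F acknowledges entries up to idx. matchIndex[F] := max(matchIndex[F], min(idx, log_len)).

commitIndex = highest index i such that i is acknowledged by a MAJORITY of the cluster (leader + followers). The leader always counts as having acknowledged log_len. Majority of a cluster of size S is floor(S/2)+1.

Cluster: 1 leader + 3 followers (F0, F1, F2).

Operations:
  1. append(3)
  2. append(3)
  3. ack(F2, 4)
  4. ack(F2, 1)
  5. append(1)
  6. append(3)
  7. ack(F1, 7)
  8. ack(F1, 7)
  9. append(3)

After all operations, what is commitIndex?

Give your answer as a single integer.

Op 1: append 3 -> log_len=3
Op 2: append 3 -> log_len=6
Op 3: F2 acks idx 4 -> match: F0=0 F1=0 F2=4; commitIndex=0
Op 4: F2 acks idx 1 -> match: F0=0 F1=0 F2=4; commitIndex=0
Op 5: append 1 -> log_len=7
Op 6: append 3 -> log_len=10
Op 7: F1 acks idx 7 -> match: F0=0 F1=7 F2=4; commitIndex=4
Op 8: F1 acks idx 7 -> match: F0=0 F1=7 F2=4; commitIndex=4
Op 9: append 3 -> log_len=13

Answer: 4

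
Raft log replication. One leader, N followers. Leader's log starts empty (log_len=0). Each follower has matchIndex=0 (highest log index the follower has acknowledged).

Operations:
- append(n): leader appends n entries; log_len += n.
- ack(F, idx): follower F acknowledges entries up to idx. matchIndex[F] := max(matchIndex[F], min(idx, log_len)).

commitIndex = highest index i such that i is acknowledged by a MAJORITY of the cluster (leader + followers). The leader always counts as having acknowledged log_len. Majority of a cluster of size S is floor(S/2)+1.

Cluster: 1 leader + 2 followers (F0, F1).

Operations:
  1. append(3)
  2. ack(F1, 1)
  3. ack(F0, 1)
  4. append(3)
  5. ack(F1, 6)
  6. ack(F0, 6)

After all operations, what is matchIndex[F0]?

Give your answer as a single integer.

Op 1: append 3 -> log_len=3
Op 2: F1 acks idx 1 -> match: F0=0 F1=1; commitIndex=1
Op 3: F0 acks idx 1 -> match: F0=1 F1=1; commitIndex=1
Op 4: append 3 -> log_len=6
Op 5: F1 acks idx 6 -> match: F0=1 F1=6; commitIndex=6
Op 6: F0 acks idx 6 -> match: F0=6 F1=6; commitIndex=6

Answer: 6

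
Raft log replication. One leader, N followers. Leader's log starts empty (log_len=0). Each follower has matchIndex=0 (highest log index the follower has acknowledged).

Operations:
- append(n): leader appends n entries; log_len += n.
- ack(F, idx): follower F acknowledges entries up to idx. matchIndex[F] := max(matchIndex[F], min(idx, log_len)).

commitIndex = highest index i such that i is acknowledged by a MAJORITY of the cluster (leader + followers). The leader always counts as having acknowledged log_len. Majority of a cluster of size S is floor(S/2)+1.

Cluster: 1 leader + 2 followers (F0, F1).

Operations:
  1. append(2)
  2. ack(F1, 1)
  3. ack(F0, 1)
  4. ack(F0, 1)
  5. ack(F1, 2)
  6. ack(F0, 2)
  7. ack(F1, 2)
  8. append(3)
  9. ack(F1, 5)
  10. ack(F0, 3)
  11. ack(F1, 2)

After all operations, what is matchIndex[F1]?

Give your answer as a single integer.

Op 1: append 2 -> log_len=2
Op 2: F1 acks idx 1 -> match: F0=0 F1=1; commitIndex=1
Op 3: F0 acks idx 1 -> match: F0=1 F1=1; commitIndex=1
Op 4: F0 acks idx 1 -> match: F0=1 F1=1; commitIndex=1
Op 5: F1 acks idx 2 -> match: F0=1 F1=2; commitIndex=2
Op 6: F0 acks idx 2 -> match: F0=2 F1=2; commitIndex=2
Op 7: F1 acks idx 2 -> match: F0=2 F1=2; commitIndex=2
Op 8: append 3 -> log_len=5
Op 9: F1 acks idx 5 -> match: F0=2 F1=5; commitIndex=5
Op 10: F0 acks idx 3 -> match: F0=3 F1=5; commitIndex=5
Op 11: F1 acks idx 2 -> match: F0=3 F1=5; commitIndex=5

Answer: 5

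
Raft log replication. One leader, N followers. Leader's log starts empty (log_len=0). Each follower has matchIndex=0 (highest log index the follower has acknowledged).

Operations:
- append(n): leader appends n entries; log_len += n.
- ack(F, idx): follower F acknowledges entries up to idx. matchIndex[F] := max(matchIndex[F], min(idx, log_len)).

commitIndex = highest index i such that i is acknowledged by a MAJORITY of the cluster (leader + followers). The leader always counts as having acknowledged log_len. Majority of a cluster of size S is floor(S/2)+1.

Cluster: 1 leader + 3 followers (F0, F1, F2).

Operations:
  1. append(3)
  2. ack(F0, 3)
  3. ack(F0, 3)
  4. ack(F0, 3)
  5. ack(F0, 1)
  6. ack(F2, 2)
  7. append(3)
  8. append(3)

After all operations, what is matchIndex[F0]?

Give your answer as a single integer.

Answer: 3

Derivation:
Op 1: append 3 -> log_len=3
Op 2: F0 acks idx 3 -> match: F0=3 F1=0 F2=0; commitIndex=0
Op 3: F0 acks idx 3 -> match: F0=3 F1=0 F2=0; commitIndex=0
Op 4: F0 acks idx 3 -> match: F0=3 F1=0 F2=0; commitIndex=0
Op 5: F0 acks idx 1 -> match: F0=3 F1=0 F2=0; commitIndex=0
Op 6: F2 acks idx 2 -> match: F0=3 F1=0 F2=2; commitIndex=2
Op 7: append 3 -> log_len=6
Op 8: append 3 -> log_len=9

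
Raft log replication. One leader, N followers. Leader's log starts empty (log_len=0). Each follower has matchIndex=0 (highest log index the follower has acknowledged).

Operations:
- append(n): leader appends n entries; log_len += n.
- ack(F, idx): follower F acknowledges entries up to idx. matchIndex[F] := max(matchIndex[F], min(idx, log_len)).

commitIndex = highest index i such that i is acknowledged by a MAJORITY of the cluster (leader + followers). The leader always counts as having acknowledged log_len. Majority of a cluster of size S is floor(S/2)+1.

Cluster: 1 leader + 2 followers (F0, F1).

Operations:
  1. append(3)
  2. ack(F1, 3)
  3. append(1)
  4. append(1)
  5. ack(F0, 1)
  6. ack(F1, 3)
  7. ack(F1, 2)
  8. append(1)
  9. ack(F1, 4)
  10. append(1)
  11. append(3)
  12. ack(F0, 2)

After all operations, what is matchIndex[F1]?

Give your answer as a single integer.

Answer: 4

Derivation:
Op 1: append 3 -> log_len=3
Op 2: F1 acks idx 3 -> match: F0=0 F1=3; commitIndex=3
Op 3: append 1 -> log_len=4
Op 4: append 1 -> log_len=5
Op 5: F0 acks idx 1 -> match: F0=1 F1=3; commitIndex=3
Op 6: F1 acks idx 3 -> match: F0=1 F1=3; commitIndex=3
Op 7: F1 acks idx 2 -> match: F0=1 F1=3; commitIndex=3
Op 8: append 1 -> log_len=6
Op 9: F1 acks idx 4 -> match: F0=1 F1=4; commitIndex=4
Op 10: append 1 -> log_len=7
Op 11: append 3 -> log_len=10
Op 12: F0 acks idx 2 -> match: F0=2 F1=4; commitIndex=4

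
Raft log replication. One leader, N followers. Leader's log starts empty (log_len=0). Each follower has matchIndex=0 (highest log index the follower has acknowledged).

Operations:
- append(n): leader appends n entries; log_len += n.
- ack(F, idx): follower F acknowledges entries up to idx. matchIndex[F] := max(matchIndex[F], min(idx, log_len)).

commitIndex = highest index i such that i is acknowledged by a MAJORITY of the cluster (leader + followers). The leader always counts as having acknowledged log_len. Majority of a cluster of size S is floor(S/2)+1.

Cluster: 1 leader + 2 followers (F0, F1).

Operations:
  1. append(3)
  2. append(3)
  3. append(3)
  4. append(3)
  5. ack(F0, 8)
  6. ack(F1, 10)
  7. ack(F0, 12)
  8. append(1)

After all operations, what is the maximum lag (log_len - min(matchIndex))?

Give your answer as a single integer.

Op 1: append 3 -> log_len=3
Op 2: append 3 -> log_len=6
Op 3: append 3 -> log_len=9
Op 4: append 3 -> log_len=12
Op 5: F0 acks idx 8 -> match: F0=8 F1=0; commitIndex=8
Op 6: F1 acks idx 10 -> match: F0=8 F1=10; commitIndex=10
Op 7: F0 acks idx 12 -> match: F0=12 F1=10; commitIndex=12
Op 8: append 1 -> log_len=13

Answer: 3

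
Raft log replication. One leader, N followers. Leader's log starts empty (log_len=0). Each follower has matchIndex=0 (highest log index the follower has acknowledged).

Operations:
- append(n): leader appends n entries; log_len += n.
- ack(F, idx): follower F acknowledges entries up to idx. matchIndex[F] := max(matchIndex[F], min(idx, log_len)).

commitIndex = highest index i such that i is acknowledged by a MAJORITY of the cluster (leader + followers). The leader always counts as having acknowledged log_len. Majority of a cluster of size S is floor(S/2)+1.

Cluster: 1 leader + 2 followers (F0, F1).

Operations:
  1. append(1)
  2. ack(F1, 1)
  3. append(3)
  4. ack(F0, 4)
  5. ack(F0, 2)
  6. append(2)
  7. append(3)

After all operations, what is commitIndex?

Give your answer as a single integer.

Answer: 4

Derivation:
Op 1: append 1 -> log_len=1
Op 2: F1 acks idx 1 -> match: F0=0 F1=1; commitIndex=1
Op 3: append 3 -> log_len=4
Op 4: F0 acks idx 4 -> match: F0=4 F1=1; commitIndex=4
Op 5: F0 acks idx 2 -> match: F0=4 F1=1; commitIndex=4
Op 6: append 2 -> log_len=6
Op 7: append 3 -> log_len=9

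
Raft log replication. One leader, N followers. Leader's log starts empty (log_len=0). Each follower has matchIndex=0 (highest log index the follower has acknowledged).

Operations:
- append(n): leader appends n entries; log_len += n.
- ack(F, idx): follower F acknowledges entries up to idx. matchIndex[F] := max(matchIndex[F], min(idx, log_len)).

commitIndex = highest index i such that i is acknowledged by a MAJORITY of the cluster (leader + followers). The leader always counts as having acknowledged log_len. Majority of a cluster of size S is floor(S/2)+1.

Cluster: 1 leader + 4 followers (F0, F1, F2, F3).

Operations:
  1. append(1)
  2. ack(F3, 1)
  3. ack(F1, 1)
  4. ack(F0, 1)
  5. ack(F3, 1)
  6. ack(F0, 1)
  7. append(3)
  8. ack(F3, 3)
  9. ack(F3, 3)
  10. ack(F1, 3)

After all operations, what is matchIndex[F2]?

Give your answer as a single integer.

Op 1: append 1 -> log_len=1
Op 2: F3 acks idx 1 -> match: F0=0 F1=0 F2=0 F3=1; commitIndex=0
Op 3: F1 acks idx 1 -> match: F0=0 F1=1 F2=0 F3=1; commitIndex=1
Op 4: F0 acks idx 1 -> match: F0=1 F1=1 F2=0 F3=1; commitIndex=1
Op 5: F3 acks idx 1 -> match: F0=1 F1=1 F2=0 F3=1; commitIndex=1
Op 6: F0 acks idx 1 -> match: F0=1 F1=1 F2=0 F3=1; commitIndex=1
Op 7: append 3 -> log_len=4
Op 8: F3 acks idx 3 -> match: F0=1 F1=1 F2=0 F3=3; commitIndex=1
Op 9: F3 acks idx 3 -> match: F0=1 F1=1 F2=0 F3=3; commitIndex=1
Op 10: F1 acks idx 3 -> match: F0=1 F1=3 F2=0 F3=3; commitIndex=3

Answer: 0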